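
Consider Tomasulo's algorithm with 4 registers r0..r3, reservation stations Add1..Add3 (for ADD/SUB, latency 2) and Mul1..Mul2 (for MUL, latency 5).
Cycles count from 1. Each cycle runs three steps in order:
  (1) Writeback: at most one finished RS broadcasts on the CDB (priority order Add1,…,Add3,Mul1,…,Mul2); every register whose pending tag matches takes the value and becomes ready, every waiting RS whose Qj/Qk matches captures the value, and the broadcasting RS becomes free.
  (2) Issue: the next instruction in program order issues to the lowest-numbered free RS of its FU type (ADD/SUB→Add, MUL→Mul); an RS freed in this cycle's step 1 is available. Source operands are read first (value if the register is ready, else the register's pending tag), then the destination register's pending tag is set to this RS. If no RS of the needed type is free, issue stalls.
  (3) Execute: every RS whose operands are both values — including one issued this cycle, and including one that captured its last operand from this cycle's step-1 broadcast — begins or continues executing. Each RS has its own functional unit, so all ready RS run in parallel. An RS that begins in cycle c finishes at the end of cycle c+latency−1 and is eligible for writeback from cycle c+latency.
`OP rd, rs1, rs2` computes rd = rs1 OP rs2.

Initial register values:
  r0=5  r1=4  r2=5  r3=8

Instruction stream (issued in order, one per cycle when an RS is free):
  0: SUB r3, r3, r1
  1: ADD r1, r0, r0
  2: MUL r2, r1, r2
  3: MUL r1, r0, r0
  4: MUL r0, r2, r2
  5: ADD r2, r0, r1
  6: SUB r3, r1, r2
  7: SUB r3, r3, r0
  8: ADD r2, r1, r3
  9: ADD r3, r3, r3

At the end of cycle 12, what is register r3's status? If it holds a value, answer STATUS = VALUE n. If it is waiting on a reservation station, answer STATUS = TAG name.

c1: issue SUB r3<-Add1 | r0:5,r1:4,r2:5,r3:Add1
c2: issue ADD r1<-Add2 | r0:5,r1:Add2,r2:5,r3:Add1
c3: CDB Add1=4; issue MUL r2<-Mul1 | r0:5,r1:Add2,r2:Mul1,r3:4
c4: CDB Add2=10; issue MUL r1<-Mul2 | r0:5,r1:Mul2,r2:Mul1,r3:4
c5: stall | r0:5,r1:Mul2,r2:Mul1,r3:4
c6: stall | r0:5,r1:Mul2,r2:Mul1,r3:4
c7: stall | r0:5,r1:Mul2,r2:Mul1,r3:4
c8: stall | r0:5,r1:Mul2,r2:Mul1,r3:4
c9: CDB Mul1=50; issue MUL r0<-Mul1 | r0:Mul1,r1:Mul2,r2:50,r3:4
c10: CDB Mul2=25; issue ADD r2<-Add1 | r0:Mul1,r1:25,r2:Add1,r3:4
c11: issue SUB r3<-Add2 | r0:Mul1,r1:25,r2:Add1,r3:Add2
c12: issue SUB r3<-Add3 | r0:Mul1,r1:25,r2:Add1,r3:Add3

STATUS = TAG Add3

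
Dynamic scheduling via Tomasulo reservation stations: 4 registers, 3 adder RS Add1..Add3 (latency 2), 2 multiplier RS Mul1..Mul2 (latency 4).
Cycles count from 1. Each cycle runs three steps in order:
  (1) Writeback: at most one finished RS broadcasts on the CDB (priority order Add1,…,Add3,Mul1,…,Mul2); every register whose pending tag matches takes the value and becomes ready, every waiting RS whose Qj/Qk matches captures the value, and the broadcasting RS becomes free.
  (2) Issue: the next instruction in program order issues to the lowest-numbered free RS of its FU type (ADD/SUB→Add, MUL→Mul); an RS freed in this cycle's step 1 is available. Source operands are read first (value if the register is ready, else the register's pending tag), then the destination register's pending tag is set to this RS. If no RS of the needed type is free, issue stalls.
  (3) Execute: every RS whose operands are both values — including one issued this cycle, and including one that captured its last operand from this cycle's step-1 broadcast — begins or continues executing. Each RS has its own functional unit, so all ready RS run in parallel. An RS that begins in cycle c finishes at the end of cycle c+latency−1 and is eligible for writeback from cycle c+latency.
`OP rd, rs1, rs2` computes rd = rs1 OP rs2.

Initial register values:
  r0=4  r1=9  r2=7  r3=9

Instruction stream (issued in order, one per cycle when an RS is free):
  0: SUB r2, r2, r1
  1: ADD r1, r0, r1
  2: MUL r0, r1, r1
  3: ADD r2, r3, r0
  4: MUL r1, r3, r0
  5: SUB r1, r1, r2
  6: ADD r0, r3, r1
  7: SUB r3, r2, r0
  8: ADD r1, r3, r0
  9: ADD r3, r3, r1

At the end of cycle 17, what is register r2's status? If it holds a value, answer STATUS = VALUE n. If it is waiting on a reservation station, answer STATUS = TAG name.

STATUS = VALUE 178

  c1: issue SUB r2<-Add1  regs: r0:4,r1:9,r2:Add1,r3:9
  c2: issue ADD r1<-Add2  regs: r0:4,r1:Add2,r2:Add1,r3:9
  c3: CDB Add1=-2; issue MUL r0<-Mul1  regs: r0:Mul1,r1:Add2,r2:-2,r3:9
  c4: CDB Add2=13; issue ADD r2<-Add1  regs: r0:Mul1,r1:13,r2:Add1,r3:9
  c5: issue MUL r1<-Mul2  regs: r0:Mul1,r1:Mul2,r2:Add1,r3:9
  c6: issue SUB r1<-Add2  regs: r0:Mul1,r1:Add2,r2:Add1,r3:9
  c7: issue ADD r0<-Add3  regs: r0:Add3,r1:Add2,r2:Add1,r3:9
  c8: CDB Mul1=169; stall  regs: r0:Add3,r1:Add2,r2:Add1,r3:9
  c9: stall  regs: r0:Add3,r1:Add2,r2:Add1,r3:9
  c10: CDB Add1=178; issue SUB r3<-Add1  regs: r0:Add3,r1:Add2,r2:178,r3:Add1
  c11: stall  regs: r0:Add3,r1:Add2,r2:178,r3:Add1
  c12: CDB Mul2=1521; stall  regs: r0:Add3,r1:Add2,r2:178,r3:Add1
  c13: stall  regs: r0:Add3,r1:Add2,r2:178,r3:Add1
  c14: CDB Add2=1343; issue ADD r1<-Add2  regs: r0:Add3,r1:Add2,r2:178,r3:Add1
  c15: stall  regs: r0:Add3,r1:Add2,r2:178,r3:Add1
  c16: CDB Add3=1352; issue ADD r3<-Add3  regs: r0:1352,r1:Add2,r2:178,r3:Add3
  c17: -  regs: r0:1352,r1:Add2,r2:178,r3:Add3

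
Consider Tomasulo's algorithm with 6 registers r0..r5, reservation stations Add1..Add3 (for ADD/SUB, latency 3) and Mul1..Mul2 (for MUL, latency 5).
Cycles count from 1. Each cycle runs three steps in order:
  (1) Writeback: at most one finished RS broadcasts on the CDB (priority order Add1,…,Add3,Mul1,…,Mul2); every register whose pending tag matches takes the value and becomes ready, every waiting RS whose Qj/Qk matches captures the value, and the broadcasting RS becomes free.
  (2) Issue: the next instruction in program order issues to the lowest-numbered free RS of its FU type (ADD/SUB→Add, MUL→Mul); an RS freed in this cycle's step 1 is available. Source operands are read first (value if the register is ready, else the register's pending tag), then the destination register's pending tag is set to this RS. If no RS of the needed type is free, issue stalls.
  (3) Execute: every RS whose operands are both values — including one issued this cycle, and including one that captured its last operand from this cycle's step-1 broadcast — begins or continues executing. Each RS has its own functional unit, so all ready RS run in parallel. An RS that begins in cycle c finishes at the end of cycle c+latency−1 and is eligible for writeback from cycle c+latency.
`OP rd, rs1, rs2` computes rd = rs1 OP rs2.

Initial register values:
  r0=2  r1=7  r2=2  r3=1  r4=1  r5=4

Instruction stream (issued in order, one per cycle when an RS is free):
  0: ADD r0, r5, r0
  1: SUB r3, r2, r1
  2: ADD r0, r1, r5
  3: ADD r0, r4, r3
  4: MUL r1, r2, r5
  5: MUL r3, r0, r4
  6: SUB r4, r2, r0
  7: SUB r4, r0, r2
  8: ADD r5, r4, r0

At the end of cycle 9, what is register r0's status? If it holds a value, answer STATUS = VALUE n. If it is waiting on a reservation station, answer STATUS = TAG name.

c1: issue ADD r0<-Add1 | r0:Add1,r1:7,r2:2,r3:1,r4:1,r5:4
c2: issue SUB r3<-Add2 | r0:Add1,r1:7,r2:2,r3:Add2,r4:1,r5:4
c3: issue ADD r0<-Add3 | r0:Add3,r1:7,r2:2,r3:Add2,r4:1,r5:4
c4: CDB Add1=6; issue ADD r0<-Add1 | r0:Add1,r1:7,r2:2,r3:Add2,r4:1,r5:4
c5: CDB Add2=-5; issue MUL r1<-Mul1 | r0:Add1,r1:Mul1,r2:2,r3:-5,r4:1,r5:4
c6: CDB Add3=11; issue MUL r3<-Mul2 | r0:Add1,r1:Mul1,r2:2,r3:Mul2,r4:1,r5:4
c7: issue SUB r4<-Add2 | r0:Add1,r1:Mul1,r2:2,r3:Mul2,r4:Add2,r5:4
c8: CDB Add1=-4; issue SUB r4<-Add1 | r0:-4,r1:Mul1,r2:2,r3:Mul2,r4:Add1,r5:4
c9: issue ADD r5<-Add3 | r0:-4,r1:Mul1,r2:2,r3:Mul2,r4:Add1,r5:Add3

STATUS = VALUE -4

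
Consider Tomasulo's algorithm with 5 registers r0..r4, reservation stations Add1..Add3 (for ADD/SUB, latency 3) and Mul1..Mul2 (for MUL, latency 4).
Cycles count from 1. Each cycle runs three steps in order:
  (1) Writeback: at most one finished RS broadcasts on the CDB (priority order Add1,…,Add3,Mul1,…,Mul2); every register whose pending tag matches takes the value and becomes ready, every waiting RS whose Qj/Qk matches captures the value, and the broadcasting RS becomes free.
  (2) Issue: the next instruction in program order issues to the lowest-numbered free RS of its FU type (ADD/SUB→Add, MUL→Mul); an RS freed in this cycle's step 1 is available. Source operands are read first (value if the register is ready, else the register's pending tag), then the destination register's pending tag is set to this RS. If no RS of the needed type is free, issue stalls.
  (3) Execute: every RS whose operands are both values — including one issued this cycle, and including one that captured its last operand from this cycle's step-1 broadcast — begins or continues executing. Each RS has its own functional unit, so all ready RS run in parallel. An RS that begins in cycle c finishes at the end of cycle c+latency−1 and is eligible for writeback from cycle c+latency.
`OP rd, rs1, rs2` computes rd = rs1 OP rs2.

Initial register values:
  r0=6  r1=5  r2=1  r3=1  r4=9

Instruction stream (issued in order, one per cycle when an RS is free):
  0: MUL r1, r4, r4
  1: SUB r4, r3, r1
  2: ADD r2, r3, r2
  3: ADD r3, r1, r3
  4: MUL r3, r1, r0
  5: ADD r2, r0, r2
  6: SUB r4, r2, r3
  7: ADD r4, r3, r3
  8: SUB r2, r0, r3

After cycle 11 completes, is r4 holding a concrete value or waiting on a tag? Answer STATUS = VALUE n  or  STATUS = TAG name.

STATUS = TAG Add2

  c1: issue MUL r1<-Mul1  regs: r0:6,r1:Mul1,r2:1,r3:1,r4:9
  c2: issue SUB r4<-Add1  regs: r0:6,r1:Mul1,r2:1,r3:1,r4:Add1
  c3: issue ADD r2<-Add2  regs: r0:6,r1:Mul1,r2:Add2,r3:1,r4:Add1
  c4: issue ADD r3<-Add3  regs: r0:6,r1:Mul1,r2:Add2,r3:Add3,r4:Add1
  c5: CDB Mul1=81; issue MUL r3<-Mul1  regs: r0:6,r1:81,r2:Add2,r3:Mul1,r4:Add1
  c6: CDB Add2=2; issue ADD r2<-Add2  regs: r0:6,r1:81,r2:Add2,r3:Mul1,r4:Add1
  c7: stall  regs: r0:6,r1:81,r2:Add2,r3:Mul1,r4:Add1
  c8: CDB Add1=-80; issue SUB r4<-Add1  regs: r0:6,r1:81,r2:Add2,r3:Mul1,r4:Add1
  c9: CDB Add2=8; issue ADD r4<-Add2  regs: r0:6,r1:81,r2:8,r3:Mul1,r4:Add2
  c10: CDB Add3=82; issue SUB r2<-Add3  regs: r0:6,r1:81,r2:Add3,r3:Mul1,r4:Add2
  c11: CDB Mul1=486  regs: r0:6,r1:81,r2:Add3,r3:486,r4:Add2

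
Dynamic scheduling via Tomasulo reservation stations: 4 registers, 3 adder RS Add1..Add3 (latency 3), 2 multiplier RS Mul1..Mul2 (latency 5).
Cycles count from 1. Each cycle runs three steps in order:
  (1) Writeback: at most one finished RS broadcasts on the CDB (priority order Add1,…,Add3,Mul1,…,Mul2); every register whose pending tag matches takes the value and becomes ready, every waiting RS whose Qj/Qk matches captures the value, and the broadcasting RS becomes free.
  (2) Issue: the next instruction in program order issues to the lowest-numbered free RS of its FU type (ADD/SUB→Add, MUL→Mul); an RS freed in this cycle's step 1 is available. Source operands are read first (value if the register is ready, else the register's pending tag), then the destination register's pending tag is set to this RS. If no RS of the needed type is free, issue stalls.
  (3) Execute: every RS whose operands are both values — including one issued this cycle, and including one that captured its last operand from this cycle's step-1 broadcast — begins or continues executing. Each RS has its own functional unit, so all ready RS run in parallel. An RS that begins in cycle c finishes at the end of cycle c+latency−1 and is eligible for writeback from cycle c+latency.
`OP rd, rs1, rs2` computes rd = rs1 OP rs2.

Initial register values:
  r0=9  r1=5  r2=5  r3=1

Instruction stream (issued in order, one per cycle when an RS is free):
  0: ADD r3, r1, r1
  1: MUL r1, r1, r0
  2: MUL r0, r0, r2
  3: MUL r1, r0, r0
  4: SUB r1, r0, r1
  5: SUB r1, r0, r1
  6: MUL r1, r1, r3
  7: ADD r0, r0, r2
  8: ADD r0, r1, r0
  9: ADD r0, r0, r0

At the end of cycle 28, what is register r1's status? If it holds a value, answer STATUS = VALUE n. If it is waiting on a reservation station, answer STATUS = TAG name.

STATUS = VALUE 20250

cycle 1: issue ADD r3<-Add1 // r0:9,r1:5,r2:5,r3:Add1
cycle 2: issue MUL r1<-Mul1 // r0:9,r1:Mul1,r2:5,r3:Add1
cycle 3: issue MUL r0<-Mul2 // r0:Mul2,r1:Mul1,r2:5,r3:Add1
cycle 4: CDB Add1=10; stall // r0:Mul2,r1:Mul1,r2:5,r3:10
cycle 5: stall // r0:Mul2,r1:Mul1,r2:5,r3:10
cycle 6: stall // r0:Mul2,r1:Mul1,r2:5,r3:10
cycle 7: CDB Mul1=45; issue MUL r1<-Mul1 // r0:Mul2,r1:Mul1,r2:5,r3:10
cycle 8: CDB Mul2=45; issue SUB r1<-Add1 // r0:45,r1:Add1,r2:5,r3:10
cycle 9: issue SUB r1<-Add2 // r0:45,r1:Add2,r2:5,r3:10
cycle 10: issue MUL r1<-Mul2 // r0:45,r1:Mul2,r2:5,r3:10
cycle 11: issue ADD r0<-Add3 // r0:Add3,r1:Mul2,r2:5,r3:10
cycle 12: stall // r0:Add3,r1:Mul2,r2:5,r3:10
cycle 13: CDB Mul1=2025; stall // r0:Add3,r1:Mul2,r2:5,r3:10
cycle 14: CDB Add3=50; issue ADD r0<-Add3 // r0:Add3,r1:Mul2,r2:5,r3:10
cycle 15: stall // r0:Add3,r1:Mul2,r2:5,r3:10
cycle 16: CDB Add1=-1980; issue ADD r0<-Add1 // r0:Add1,r1:Mul2,r2:5,r3:10
cycle 17: - // r0:Add1,r1:Mul2,r2:5,r3:10
cycle 18: - // r0:Add1,r1:Mul2,r2:5,r3:10
cycle 19: CDB Add2=2025 // r0:Add1,r1:Mul2,r2:5,r3:10
cycle 20: - // r0:Add1,r1:Mul2,r2:5,r3:10
cycle 21: - // r0:Add1,r1:Mul2,r2:5,r3:10
cycle 22: - // r0:Add1,r1:Mul2,r2:5,r3:10
cycle 23: - // r0:Add1,r1:Mul2,r2:5,r3:10
cycle 24: CDB Mul2=20250 // r0:Add1,r1:20250,r2:5,r3:10
cycle 25: - // r0:Add1,r1:20250,r2:5,r3:10
cycle 26: - // r0:Add1,r1:20250,r2:5,r3:10
cycle 27: CDB Add3=20300 // r0:Add1,r1:20250,r2:5,r3:10
cycle 28: - // r0:Add1,r1:20250,r2:5,r3:10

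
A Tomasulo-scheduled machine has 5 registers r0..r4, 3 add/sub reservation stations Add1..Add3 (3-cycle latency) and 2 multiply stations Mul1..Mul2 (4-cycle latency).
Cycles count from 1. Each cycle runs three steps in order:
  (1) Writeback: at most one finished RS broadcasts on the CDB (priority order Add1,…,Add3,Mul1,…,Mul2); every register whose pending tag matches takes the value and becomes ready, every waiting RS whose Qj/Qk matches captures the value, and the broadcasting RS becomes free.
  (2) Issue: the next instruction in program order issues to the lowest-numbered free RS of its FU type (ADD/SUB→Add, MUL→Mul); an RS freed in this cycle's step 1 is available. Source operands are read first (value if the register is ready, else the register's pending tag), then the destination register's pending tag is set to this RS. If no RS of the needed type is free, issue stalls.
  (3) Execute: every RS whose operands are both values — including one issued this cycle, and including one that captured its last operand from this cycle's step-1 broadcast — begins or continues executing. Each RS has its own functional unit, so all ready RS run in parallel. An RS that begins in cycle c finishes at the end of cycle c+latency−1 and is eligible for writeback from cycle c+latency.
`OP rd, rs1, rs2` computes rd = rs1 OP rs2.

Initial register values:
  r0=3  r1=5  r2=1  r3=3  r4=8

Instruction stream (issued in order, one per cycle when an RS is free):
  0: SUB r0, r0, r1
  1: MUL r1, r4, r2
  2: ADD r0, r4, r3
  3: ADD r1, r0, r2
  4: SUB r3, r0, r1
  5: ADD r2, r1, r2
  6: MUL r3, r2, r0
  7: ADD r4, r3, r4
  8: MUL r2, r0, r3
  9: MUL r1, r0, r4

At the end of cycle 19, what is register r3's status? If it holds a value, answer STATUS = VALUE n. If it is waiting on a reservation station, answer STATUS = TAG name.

STATUS = VALUE 143

cycle 1: issue SUB r0<-Add1 // r0:Add1,r1:5,r2:1,r3:3,r4:8
cycle 2: issue MUL r1<-Mul1 // r0:Add1,r1:Mul1,r2:1,r3:3,r4:8
cycle 3: issue ADD r0<-Add2 // r0:Add2,r1:Mul1,r2:1,r3:3,r4:8
cycle 4: CDB Add1=-2; issue ADD r1<-Add1 // r0:Add2,r1:Add1,r2:1,r3:3,r4:8
cycle 5: issue SUB r3<-Add3 // r0:Add2,r1:Add1,r2:1,r3:Add3,r4:8
cycle 6: CDB Add2=11; issue ADD r2<-Add2 // r0:11,r1:Add1,r2:Add2,r3:Add3,r4:8
cycle 7: CDB Mul1=8; issue MUL r3<-Mul1 // r0:11,r1:Add1,r2:Add2,r3:Mul1,r4:8
cycle 8: stall // r0:11,r1:Add1,r2:Add2,r3:Mul1,r4:8
cycle 9: CDB Add1=12; issue ADD r4<-Add1 // r0:11,r1:12,r2:Add2,r3:Mul1,r4:Add1
cycle 10: issue MUL r2<-Mul2 // r0:11,r1:12,r2:Mul2,r3:Mul1,r4:Add1
cycle 11: stall // r0:11,r1:12,r2:Mul2,r3:Mul1,r4:Add1
cycle 12: CDB Add2=13; stall // r0:11,r1:12,r2:Mul2,r3:Mul1,r4:Add1
cycle 13: CDB Add3=-1; stall // r0:11,r1:12,r2:Mul2,r3:Mul1,r4:Add1
cycle 14: stall // r0:11,r1:12,r2:Mul2,r3:Mul1,r4:Add1
cycle 15: stall // r0:11,r1:12,r2:Mul2,r3:Mul1,r4:Add1
cycle 16: CDB Mul1=143; issue MUL r1<-Mul1 // r0:11,r1:Mul1,r2:Mul2,r3:143,r4:Add1
cycle 17: - // r0:11,r1:Mul1,r2:Mul2,r3:143,r4:Add1
cycle 18: - // r0:11,r1:Mul1,r2:Mul2,r3:143,r4:Add1
cycle 19: CDB Add1=151 // r0:11,r1:Mul1,r2:Mul2,r3:143,r4:151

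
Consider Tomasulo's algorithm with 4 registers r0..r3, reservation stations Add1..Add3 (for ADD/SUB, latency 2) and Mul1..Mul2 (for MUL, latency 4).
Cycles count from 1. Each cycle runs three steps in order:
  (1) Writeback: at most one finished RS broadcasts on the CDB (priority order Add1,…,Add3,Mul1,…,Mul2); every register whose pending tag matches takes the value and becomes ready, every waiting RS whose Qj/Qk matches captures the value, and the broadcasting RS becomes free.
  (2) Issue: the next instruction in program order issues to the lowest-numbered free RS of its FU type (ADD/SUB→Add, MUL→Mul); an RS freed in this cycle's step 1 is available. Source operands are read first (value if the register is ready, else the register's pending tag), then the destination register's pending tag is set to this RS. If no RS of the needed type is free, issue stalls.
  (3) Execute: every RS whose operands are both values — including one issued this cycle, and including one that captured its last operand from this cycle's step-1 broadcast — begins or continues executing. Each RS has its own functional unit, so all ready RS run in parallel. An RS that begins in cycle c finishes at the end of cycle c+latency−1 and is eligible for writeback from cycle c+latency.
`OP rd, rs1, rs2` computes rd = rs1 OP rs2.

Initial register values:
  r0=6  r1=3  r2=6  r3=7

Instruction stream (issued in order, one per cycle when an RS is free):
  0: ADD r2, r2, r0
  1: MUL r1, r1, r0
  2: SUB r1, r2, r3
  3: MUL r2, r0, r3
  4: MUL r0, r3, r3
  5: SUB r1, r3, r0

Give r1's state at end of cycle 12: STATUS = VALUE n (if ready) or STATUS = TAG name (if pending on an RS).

STATUS = VALUE -42

  c1: issue ADD r2<-Add1  regs: r0:6,r1:3,r2:Add1,r3:7
  c2: issue MUL r1<-Mul1  regs: r0:6,r1:Mul1,r2:Add1,r3:7
  c3: CDB Add1=12; issue SUB r1<-Add1  regs: r0:6,r1:Add1,r2:12,r3:7
  c4: issue MUL r2<-Mul2  regs: r0:6,r1:Add1,r2:Mul2,r3:7
  c5: CDB Add1=5; stall  regs: r0:6,r1:5,r2:Mul2,r3:7
  c6: CDB Mul1=18; issue MUL r0<-Mul1  regs: r0:Mul1,r1:5,r2:Mul2,r3:7
  c7: issue SUB r1<-Add1  regs: r0:Mul1,r1:Add1,r2:Mul2,r3:7
  c8: CDB Mul2=42  regs: r0:Mul1,r1:Add1,r2:42,r3:7
  c9: -  regs: r0:Mul1,r1:Add1,r2:42,r3:7
  c10: CDB Mul1=49  regs: r0:49,r1:Add1,r2:42,r3:7
  c11: -  regs: r0:49,r1:Add1,r2:42,r3:7
  c12: CDB Add1=-42  regs: r0:49,r1:-42,r2:42,r3:7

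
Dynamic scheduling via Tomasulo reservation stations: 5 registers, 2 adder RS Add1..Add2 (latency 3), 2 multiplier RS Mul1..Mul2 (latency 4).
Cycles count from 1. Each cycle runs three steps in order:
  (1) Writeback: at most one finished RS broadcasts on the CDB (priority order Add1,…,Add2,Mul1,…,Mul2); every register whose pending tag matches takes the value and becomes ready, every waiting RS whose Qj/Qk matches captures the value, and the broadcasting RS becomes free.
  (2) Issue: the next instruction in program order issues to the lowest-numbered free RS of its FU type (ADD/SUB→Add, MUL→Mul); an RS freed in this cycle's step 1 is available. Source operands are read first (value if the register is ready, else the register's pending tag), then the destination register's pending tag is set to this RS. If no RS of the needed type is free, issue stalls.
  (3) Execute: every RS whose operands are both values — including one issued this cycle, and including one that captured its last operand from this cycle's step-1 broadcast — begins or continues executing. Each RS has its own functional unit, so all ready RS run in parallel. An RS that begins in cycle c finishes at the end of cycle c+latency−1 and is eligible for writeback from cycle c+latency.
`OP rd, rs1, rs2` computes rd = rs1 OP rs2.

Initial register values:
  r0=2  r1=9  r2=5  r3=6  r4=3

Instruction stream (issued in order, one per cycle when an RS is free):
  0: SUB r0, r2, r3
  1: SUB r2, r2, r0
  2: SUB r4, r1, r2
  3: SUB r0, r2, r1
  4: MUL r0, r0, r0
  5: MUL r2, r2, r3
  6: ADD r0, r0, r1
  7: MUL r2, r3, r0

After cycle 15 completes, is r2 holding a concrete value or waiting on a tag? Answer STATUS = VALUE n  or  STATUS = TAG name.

c1: issue SUB r0<-Add1 | r0:Add1,r1:9,r2:5,r3:6,r4:3
c2: issue SUB r2<-Add2 | r0:Add1,r1:9,r2:Add2,r3:6,r4:3
c3: stall | r0:Add1,r1:9,r2:Add2,r3:6,r4:3
c4: CDB Add1=-1; issue SUB r4<-Add1 | r0:-1,r1:9,r2:Add2,r3:6,r4:Add1
c5: stall | r0:-1,r1:9,r2:Add2,r3:6,r4:Add1
c6: stall | r0:-1,r1:9,r2:Add2,r3:6,r4:Add1
c7: CDB Add2=6; issue SUB r0<-Add2 | r0:Add2,r1:9,r2:6,r3:6,r4:Add1
c8: issue MUL r0<-Mul1 | r0:Mul1,r1:9,r2:6,r3:6,r4:Add1
c9: issue MUL r2<-Mul2 | r0:Mul1,r1:9,r2:Mul2,r3:6,r4:Add1
c10: CDB Add1=3; issue ADD r0<-Add1 | r0:Add1,r1:9,r2:Mul2,r3:6,r4:3
c11: CDB Add2=-3; stall | r0:Add1,r1:9,r2:Mul2,r3:6,r4:3
c12: stall | r0:Add1,r1:9,r2:Mul2,r3:6,r4:3
c13: CDB Mul2=36; issue MUL r2<-Mul2 | r0:Add1,r1:9,r2:Mul2,r3:6,r4:3
c14: - | r0:Add1,r1:9,r2:Mul2,r3:6,r4:3
c15: CDB Mul1=9 | r0:Add1,r1:9,r2:Mul2,r3:6,r4:3

STATUS = TAG Mul2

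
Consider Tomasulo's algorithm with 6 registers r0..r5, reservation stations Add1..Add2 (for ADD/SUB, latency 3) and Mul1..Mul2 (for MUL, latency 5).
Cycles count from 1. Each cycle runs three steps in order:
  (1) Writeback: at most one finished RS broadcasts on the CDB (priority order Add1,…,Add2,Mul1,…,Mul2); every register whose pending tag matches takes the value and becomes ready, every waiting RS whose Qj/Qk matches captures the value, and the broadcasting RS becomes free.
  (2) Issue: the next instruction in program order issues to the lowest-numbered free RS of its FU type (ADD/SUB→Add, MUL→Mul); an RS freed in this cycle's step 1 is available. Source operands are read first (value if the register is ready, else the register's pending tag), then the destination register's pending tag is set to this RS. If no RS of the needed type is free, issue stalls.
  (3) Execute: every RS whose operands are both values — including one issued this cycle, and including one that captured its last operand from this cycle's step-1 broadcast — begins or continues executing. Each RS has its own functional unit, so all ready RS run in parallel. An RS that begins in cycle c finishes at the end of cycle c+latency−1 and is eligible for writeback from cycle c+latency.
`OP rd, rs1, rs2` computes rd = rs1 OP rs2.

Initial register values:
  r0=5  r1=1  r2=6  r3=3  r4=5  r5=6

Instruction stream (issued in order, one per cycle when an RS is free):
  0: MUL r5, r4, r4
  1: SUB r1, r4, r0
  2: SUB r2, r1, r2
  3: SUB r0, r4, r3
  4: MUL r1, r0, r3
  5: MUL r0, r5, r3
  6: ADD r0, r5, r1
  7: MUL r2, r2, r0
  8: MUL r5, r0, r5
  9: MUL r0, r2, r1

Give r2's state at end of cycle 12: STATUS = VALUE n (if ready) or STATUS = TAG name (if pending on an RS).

STATUS = TAG Mul2

cycle 1: issue MUL r5<-Mul1 // r0:5,r1:1,r2:6,r3:3,r4:5,r5:Mul1
cycle 2: issue SUB r1<-Add1 // r0:5,r1:Add1,r2:6,r3:3,r4:5,r5:Mul1
cycle 3: issue SUB r2<-Add2 // r0:5,r1:Add1,r2:Add2,r3:3,r4:5,r5:Mul1
cycle 4: stall // r0:5,r1:Add1,r2:Add2,r3:3,r4:5,r5:Mul1
cycle 5: CDB Add1=0; issue SUB r0<-Add1 // r0:Add1,r1:0,r2:Add2,r3:3,r4:5,r5:Mul1
cycle 6: CDB Mul1=25; issue MUL r1<-Mul1 // r0:Add1,r1:Mul1,r2:Add2,r3:3,r4:5,r5:25
cycle 7: issue MUL r0<-Mul2 // r0:Mul2,r1:Mul1,r2:Add2,r3:3,r4:5,r5:25
cycle 8: CDB Add1=2; issue ADD r0<-Add1 // r0:Add1,r1:Mul1,r2:Add2,r3:3,r4:5,r5:25
cycle 9: CDB Add2=-6; stall // r0:Add1,r1:Mul1,r2:-6,r3:3,r4:5,r5:25
cycle 10: stall // r0:Add1,r1:Mul1,r2:-6,r3:3,r4:5,r5:25
cycle 11: stall // r0:Add1,r1:Mul1,r2:-6,r3:3,r4:5,r5:25
cycle 12: CDB Mul2=75; issue MUL r2<-Mul2 // r0:Add1,r1:Mul1,r2:Mul2,r3:3,r4:5,r5:25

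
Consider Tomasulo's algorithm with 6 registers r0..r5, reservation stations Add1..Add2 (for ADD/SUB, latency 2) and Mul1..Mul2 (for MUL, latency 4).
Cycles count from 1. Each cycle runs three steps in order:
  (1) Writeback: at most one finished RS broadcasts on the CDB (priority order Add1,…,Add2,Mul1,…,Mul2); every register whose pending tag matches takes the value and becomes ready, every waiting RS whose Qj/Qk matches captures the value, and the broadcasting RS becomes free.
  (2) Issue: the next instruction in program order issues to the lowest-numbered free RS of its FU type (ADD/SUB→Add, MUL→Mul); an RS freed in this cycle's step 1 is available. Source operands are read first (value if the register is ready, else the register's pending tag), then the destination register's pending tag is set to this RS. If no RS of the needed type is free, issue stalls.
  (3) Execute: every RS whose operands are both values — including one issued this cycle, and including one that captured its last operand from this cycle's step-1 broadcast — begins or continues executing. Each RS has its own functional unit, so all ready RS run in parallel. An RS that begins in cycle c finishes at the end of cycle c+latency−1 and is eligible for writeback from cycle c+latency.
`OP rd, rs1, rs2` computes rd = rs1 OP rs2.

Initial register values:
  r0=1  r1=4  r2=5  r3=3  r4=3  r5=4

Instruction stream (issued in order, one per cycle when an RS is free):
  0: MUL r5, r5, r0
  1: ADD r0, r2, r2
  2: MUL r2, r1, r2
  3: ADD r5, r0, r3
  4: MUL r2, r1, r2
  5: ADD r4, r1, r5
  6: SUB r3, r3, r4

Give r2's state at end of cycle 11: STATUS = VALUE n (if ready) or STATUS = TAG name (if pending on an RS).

cycle 1: issue MUL r5<-Mul1 // r0:1,r1:4,r2:5,r3:3,r4:3,r5:Mul1
cycle 2: issue ADD r0<-Add1 // r0:Add1,r1:4,r2:5,r3:3,r4:3,r5:Mul1
cycle 3: issue MUL r2<-Mul2 // r0:Add1,r1:4,r2:Mul2,r3:3,r4:3,r5:Mul1
cycle 4: CDB Add1=10; issue ADD r5<-Add1 // r0:10,r1:4,r2:Mul2,r3:3,r4:3,r5:Add1
cycle 5: CDB Mul1=4; issue MUL r2<-Mul1 // r0:10,r1:4,r2:Mul1,r3:3,r4:3,r5:Add1
cycle 6: CDB Add1=13; issue ADD r4<-Add1 // r0:10,r1:4,r2:Mul1,r3:3,r4:Add1,r5:13
cycle 7: CDB Mul2=20; issue SUB r3<-Add2 // r0:10,r1:4,r2:Mul1,r3:Add2,r4:Add1,r5:13
cycle 8: CDB Add1=17 // r0:10,r1:4,r2:Mul1,r3:Add2,r4:17,r5:13
cycle 9: - // r0:10,r1:4,r2:Mul1,r3:Add2,r4:17,r5:13
cycle 10: CDB Add2=-14 // r0:10,r1:4,r2:Mul1,r3:-14,r4:17,r5:13
cycle 11: CDB Mul1=80 // r0:10,r1:4,r2:80,r3:-14,r4:17,r5:13

STATUS = VALUE 80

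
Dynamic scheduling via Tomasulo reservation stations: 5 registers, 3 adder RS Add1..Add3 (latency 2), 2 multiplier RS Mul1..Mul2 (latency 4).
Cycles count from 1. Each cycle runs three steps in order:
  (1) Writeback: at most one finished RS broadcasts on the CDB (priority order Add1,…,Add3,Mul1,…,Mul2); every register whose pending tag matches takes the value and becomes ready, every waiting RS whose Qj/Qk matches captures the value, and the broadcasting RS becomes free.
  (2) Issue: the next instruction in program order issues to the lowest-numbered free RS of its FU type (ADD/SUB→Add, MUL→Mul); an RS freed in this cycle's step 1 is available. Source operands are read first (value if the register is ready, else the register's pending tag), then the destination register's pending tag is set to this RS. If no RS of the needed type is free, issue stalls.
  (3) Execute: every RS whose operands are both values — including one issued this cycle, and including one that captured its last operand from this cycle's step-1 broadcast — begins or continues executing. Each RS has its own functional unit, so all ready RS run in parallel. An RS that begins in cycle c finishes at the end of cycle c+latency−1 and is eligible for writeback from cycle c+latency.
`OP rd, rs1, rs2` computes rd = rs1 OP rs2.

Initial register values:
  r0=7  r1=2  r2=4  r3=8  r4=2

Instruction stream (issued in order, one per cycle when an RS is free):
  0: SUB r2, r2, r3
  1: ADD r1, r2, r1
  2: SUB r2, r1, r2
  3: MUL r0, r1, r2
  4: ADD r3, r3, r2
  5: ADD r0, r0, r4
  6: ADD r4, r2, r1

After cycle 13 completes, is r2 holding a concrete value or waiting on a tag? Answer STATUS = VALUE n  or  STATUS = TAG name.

cycle 1: issue SUB r2<-Add1 // r0:7,r1:2,r2:Add1,r3:8,r4:2
cycle 2: issue ADD r1<-Add2 // r0:7,r1:Add2,r2:Add1,r3:8,r4:2
cycle 3: CDB Add1=-4; issue SUB r2<-Add1 // r0:7,r1:Add2,r2:Add1,r3:8,r4:2
cycle 4: issue MUL r0<-Mul1 // r0:Mul1,r1:Add2,r2:Add1,r3:8,r4:2
cycle 5: CDB Add2=-2; issue ADD r3<-Add2 // r0:Mul1,r1:-2,r2:Add1,r3:Add2,r4:2
cycle 6: issue ADD r0<-Add3 // r0:Add3,r1:-2,r2:Add1,r3:Add2,r4:2
cycle 7: CDB Add1=2; issue ADD r4<-Add1 // r0:Add3,r1:-2,r2:2,r3:Add2,r4:Add1
cycle 8: - // r0:Add3,r1:-2,r2:2,r3:Add2,r4:Add1
cycle 9: CDB Add1=0 // r0:Add3,r1:-2,r2:2,r3:Add2,r4:0
cycle 10: CDB Add2=10 // r0:Add3,r1:-2,r2:2,r3:10,r4:0
cycle 11: CDB Mul1=-4 // r0:Add3,r1:-2,r2:2,r3:10,r4:0
cycle 12: - // r0:Add3,r1:-2,r2:2,r3:10,r4:0
cycle 13: CDB Add3=-2 // r0:-2,r1:-2,r2:2,r3:10,r4:0

STATUS = VALUE 2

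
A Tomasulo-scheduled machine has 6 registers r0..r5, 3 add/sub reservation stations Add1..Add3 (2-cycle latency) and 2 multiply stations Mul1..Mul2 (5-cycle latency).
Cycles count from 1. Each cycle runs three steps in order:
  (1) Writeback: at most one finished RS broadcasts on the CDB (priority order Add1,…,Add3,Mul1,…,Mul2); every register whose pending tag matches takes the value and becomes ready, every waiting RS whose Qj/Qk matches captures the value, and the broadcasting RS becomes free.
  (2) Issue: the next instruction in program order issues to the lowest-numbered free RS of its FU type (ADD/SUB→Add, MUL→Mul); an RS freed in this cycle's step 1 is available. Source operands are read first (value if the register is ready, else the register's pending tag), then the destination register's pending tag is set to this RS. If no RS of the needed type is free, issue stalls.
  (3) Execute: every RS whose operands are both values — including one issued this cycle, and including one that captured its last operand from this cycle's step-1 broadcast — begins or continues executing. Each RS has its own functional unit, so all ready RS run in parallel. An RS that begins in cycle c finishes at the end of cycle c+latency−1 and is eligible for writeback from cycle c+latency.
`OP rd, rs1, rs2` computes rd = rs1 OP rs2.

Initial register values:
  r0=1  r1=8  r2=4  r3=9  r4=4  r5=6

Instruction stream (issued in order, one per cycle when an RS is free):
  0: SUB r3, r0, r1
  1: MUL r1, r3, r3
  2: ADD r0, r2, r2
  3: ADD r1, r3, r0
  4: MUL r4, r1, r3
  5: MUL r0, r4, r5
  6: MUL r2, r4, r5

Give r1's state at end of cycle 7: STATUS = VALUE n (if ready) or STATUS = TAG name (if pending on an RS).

STATUS = VALUE 1

c1: issue SUB r3<-Add1 | r0:1,r1:8,r2:4,r3:Add1,r4:4,r5:6
c2: issue MUL r1<-Mul1 | r0:1,r1:Mul1,r2:4,r3:Add1,r4:4,r5:6
c3: CDB Add1=-7; issue ADD r0<-Add1 | r0:Add1,r1:Mul1,r2:4,r3:-7,r4:4,r5:6
c4: issue ADD r1<-Add2 | r0:Add1,r1:Add2,r2:4,r3:-7,r4:4,r5:6
c5: CDB Add1=8; issue MUL r4<-Mul2 | r0:8,r1:Add2,r2:4,r3:-7,r4:Mul2,r5:6
c6: stall | r0:8,r1:Add2,r2:4,r3:-7,r4:Mul2,r5:6
c7: CDB Add2=1; stall | r0:8,r1:1,r2:4,r3:-7,r4:Mul2,r5:6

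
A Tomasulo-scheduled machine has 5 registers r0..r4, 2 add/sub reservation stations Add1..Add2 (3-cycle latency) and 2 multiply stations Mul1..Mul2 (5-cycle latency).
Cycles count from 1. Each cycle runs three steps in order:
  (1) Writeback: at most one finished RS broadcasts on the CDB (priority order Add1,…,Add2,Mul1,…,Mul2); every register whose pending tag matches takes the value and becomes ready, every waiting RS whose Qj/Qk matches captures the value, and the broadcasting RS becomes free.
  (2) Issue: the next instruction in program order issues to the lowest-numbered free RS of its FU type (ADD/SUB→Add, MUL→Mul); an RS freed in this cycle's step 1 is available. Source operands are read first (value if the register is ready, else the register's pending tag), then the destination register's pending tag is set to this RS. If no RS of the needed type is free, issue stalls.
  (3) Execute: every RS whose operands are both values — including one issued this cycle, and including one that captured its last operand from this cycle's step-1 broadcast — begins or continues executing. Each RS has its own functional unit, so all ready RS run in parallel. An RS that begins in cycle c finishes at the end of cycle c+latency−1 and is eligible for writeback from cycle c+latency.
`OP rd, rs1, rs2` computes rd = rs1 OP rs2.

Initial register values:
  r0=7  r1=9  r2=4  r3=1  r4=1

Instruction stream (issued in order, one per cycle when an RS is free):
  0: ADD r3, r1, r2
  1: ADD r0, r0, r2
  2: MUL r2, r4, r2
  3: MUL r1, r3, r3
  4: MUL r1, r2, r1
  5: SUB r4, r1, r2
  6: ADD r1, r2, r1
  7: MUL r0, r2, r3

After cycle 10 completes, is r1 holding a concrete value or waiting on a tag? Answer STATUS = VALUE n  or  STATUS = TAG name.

c1: issue ADD r3<-Add1 | r0:7,r1:9,r2:4,r3:Add1,r4:1
c2: issue ADD r0<-Add2 | r0:Add2,r1:9,r2:4,r3:Add1,r4:1
c3: issue MUL r2<-Mul1 | r0:Add2,r1:9,r2:Mul1,r3:Add1,r4:1
c4: CDB Add1=13; issue MUL r1<-Mul2 | r0:Add2,r1:Mul2,r2:Mul1,r3:13,r4:1
c5: CDB Add2=11; stall | r0:11,r1:Mul2,r2:Mul1,r3:13,r4:1
c6: stall | r0:11,r1:Mul2,r2:Mul1,r3:13,r4:1
c7: stall | r0:11,r1:Mul2,r2:Mul1,r3:13,r4:1
c8: CDB Mul1=4; issue MUL r1<-Mul1 | r0:11,r1:Mul1,r2:4,r3:13,r4:1
c9: CDB Mul2=169; issue SUB r4<-Add1 | r0:11,r1:Mul1,r2:4,r3:13,r4:Add1
c10: issue ADD r1<-Add2 | r0:11,r1:Add2,r2:4,r3:13,r4:Add1

STATUS = TAG Add2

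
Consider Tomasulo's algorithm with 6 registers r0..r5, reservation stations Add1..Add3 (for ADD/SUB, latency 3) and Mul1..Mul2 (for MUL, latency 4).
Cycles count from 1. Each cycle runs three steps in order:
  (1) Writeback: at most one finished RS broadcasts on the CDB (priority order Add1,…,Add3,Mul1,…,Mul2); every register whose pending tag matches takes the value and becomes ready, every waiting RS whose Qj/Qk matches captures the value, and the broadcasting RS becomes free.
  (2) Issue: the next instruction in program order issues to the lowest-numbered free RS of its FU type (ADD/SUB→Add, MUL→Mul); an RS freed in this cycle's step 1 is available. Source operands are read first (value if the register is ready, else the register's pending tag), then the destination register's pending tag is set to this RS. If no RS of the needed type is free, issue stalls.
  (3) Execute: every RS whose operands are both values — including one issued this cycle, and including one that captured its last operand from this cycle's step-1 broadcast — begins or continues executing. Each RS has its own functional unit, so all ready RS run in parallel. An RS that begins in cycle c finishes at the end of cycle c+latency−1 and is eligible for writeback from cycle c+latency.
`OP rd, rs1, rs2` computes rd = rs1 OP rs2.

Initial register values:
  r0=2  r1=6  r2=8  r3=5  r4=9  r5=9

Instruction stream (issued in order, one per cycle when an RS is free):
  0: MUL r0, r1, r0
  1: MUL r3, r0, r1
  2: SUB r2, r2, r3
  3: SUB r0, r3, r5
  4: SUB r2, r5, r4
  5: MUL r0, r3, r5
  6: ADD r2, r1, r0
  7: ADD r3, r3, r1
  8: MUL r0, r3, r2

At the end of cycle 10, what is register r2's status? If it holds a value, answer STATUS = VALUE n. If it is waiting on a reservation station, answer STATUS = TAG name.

STATUS = TAG Add3

cycle 1: issue MUL r0<-Mul1 // r0:Mul1,r1:6,r2:8,r3:5,r4:9,r5:9
cycle 2: issue MUL r3<-Mul2 // r0:Mul1,r1:6,r2:8,r3:Mul2,r4:9,r5:9
cycle 3: issue SUB r2<-Add1 // r0:Mul1,r1:6,r2:Add1,r3:Mul2,r4:9,r5:9
cycle 4: issue SUB r0<-Add2 // r0:Add2,r1:6,r2:Add1,r3:Mul2,r4:9,r5:9
cycle 5: CDB Mul1=12; issue SUB r2<-Add3 // r0:Add2,r1:6,r2:Add3,r3:Mul2,r4:9,r5:9
cycle 6: issue MUL r0<-Mul1 // r0:Mul1,r1:6,r2:Add3,r3:Mul2,r4:9,r5:9
cycle 7: stall // r0:Mul1,r1:6,r2:Add3,r3:Mul2,r4:9,r5:9
cycle 8: CDB Add3=0; issue ADD r2<-Add3 // r0:Mul1,r1:6,r2:Add3,r3:Mul2,r4:9,r5:9
cycle 9: CDB Mul2=72; stall // r0:Mul1,r1:6,r2:Add3,r3:72,r4:9,r5:9
cycle 10: stall // r0:Mul1,r1:6,r2:Add3,r3:72,r4:9,r5:9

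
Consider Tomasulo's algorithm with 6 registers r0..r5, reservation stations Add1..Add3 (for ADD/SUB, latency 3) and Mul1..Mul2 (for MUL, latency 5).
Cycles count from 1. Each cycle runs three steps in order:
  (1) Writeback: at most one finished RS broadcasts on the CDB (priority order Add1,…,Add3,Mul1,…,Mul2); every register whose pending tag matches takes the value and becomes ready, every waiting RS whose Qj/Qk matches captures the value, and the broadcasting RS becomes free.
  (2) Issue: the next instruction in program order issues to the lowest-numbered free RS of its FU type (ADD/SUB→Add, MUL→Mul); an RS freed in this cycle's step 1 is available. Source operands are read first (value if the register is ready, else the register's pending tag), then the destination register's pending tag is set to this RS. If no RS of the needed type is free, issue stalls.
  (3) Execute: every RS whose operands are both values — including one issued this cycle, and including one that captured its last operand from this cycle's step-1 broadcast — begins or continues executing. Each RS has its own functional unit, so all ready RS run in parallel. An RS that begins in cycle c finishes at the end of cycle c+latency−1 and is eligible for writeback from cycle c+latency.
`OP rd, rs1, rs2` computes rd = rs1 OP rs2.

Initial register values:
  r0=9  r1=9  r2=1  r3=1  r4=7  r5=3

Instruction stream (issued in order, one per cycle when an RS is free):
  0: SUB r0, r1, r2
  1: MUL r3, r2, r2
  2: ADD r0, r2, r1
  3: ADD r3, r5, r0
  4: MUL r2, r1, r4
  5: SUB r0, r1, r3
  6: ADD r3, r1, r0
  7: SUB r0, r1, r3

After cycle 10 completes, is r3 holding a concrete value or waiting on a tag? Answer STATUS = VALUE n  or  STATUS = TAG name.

  c1: issue SUB r0<-Add1  regs: r0:Add1,r1:9,r2:1,r3:1,r4:7,r5:3
  c2: issue MUL r3<-Mul1  regs: r0:Add1,r1:9,r2:1,r3:Mul1,r4:7,r5:3
  c3: issue ADD r0<-Add2  regs: r0:Add2,r1:9,r2:1,r3:Mul1,r4:7,r5:3
  c4: CDB Add1=8; issue ADD r3<-Add1  regs: r0:Add2,r1:9,r2:1,r3:Add1,r4:7,r5:3
  c5: issue MUL r2<-Mul2  regs: r0:Add2,r1:9,r2:Mul2,r3:Add1,r4:7,r5:3
  c6: CDB Add2=10; issue SUB r0<-Add2  regs: r0:Add2,r1:9,r2:Mul2,r3:Add1,r4:7,r5:3
  c7: CDB Mul1=1; issue ADD r3<-Add3  regs: r0:Add2,r1:9,r2:Mul2,r3:Add3,r4:7,r5:3
  c8: stall  regs: r0:Add2,r1:9,r2:Mul2,r3:Add3,r4:7,r5:3
  c9: CDB Add1=13; issue SUB r0<-Add1  regs: r0:Add1,r1:9,r2:Mul2,r3:Add3,r4:7,r5:3
  c10: CDB Mul2=63  regs: r0:Add1,r1:9,r2:63,r3:Add3,r4:7,r5:3

STATUS = TAG Add3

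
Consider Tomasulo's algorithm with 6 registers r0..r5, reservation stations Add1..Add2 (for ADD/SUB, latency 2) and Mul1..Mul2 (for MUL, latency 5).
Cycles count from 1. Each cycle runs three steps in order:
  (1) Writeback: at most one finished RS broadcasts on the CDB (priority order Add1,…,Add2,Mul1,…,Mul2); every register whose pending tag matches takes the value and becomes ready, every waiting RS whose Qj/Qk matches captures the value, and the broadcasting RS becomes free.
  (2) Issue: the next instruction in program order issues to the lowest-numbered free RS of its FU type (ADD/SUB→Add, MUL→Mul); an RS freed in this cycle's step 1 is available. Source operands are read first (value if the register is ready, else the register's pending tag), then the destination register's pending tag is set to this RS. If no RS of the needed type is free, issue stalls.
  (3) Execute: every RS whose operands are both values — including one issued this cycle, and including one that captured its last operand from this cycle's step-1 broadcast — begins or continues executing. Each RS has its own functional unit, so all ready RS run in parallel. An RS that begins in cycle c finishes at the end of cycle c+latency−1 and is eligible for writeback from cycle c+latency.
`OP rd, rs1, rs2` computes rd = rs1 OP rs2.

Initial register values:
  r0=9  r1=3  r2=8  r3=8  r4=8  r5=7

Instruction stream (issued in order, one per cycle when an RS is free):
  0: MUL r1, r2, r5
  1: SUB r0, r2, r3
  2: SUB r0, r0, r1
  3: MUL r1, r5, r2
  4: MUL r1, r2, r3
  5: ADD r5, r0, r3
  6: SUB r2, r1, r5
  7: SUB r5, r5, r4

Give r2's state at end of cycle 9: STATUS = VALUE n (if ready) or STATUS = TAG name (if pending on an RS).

  c1: issue MUL r1<-Mul1  regs: r0:9,r1:Mul1,r2:8,r3:8,r4:8,r5:7
  c2: issue SUB r0<-Add1  regs: r0:Add1,r1:Mul1,r2:8,r3:8,r4:8,r5:7
  c3: issue SUB r0<-Add2  regs: r0:Add2,r1:Mul1,r2:8,r3:8,r4:8,r5:7
  c4: CDB Add1=0; issue MUL r1<-Mul2  regs: r0:Add2,r1:Mul2,r2:8,r3:8,r4:8,r5:7
  c5: stall  regs: r0:Add2,r1:Mul2,r2:8,r3:8,r4:8,r5:7
  c6: CDB Mul1=56; issue MUL r1<-Mul1  regs: r0:Add2,r1:Mul1,r2:8,r3:8,r4:8,r5:7
  c7: issue ADD r5<-Add1  regs: r0:Add2,r1:Mul1,r2:8,r3:8,r4:8,r5:Add1
  c8: CDB Add2=-56; issue SUB r2<-Add2  regs: r0:-56,r1:Mul1,r2:Add2,r3:8,r4:8,r5:Add1
  c9: CDB Mul2=56; stall  regs: r0:-56,r1:Mul1,r2:Add2,r3:8,r4:8,r5:Add1

STATUS = TAG Add2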